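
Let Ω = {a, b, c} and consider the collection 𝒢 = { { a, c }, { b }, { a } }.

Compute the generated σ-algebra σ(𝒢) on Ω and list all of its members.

Start: 𝒢 ∪ {∅, Ω} = { ∅, { a }, { b }, { a, c }, Ω }.
Round 1: +2 →
  { a, b }  = { b } ∪ { a }
  { b, c }  = Ω∖{ a }
Round 2: +1 →
  { c }  = Ω∖{ a, b }
Round 3: closed — nothing new.

σ(𝒢) = { ∅, { a }, { b }, { c }, { a, b }, { a, c }, { b, c }, Ω }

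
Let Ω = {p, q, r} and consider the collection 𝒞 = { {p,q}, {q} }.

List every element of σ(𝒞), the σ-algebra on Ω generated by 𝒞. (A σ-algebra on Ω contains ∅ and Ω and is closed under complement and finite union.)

Initial family (4 sets): { {}, {q}, {p,q}, Ω }.
Iteration 1: +2 →
  {r}  = complement {p,q}
  {p,r}  = complement {q}
Iteration 2: +1 →
  {q,r}  = {r} ∪ {q}
Iteration 3 (1 new):
  {p}  = complement {q,r}
Iteration 4: already closed under ᶜ and ∪.

|σ(𝒞)| = 8.  σ(𝒞) = { {}, {p}, {q}, {r}, {p,q}, {p,r}, {q,r}, Ω }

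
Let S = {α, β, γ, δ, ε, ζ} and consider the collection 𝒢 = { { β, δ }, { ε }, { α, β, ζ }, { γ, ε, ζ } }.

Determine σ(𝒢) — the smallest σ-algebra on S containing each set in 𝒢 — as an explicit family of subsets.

|σ(𝒢)| = 64.  σ(𝒢) = { {}, { α }, { β }, { γ }, { δ }, { ε }, { ζ }, { α, β }, { α, γ }, { α, δ }, { α, ε }, { α, ζ }, { β, γ }, { β, δ }, { β, ε }, { β, ζ }, { γ, δ }, { γ, ε }, { γ, ζ }, { δ, ε }, { δ, ζ }, { ε, ζ }, { α, β, γ }, { α, β, δ }, { α, β, ε }, { α, β, ζ }, { α, γ, δ }, { α, γ, ε }, { α, γ, ζ }, { α, δ, ε }, { α, δ, ζ }, { α, ε, ζ }, { β, γ, δ }, { β, γ, ε }, { β, γ, ζ }, { β, δ, ε }, { β, δ, ζ }, { β, ε, ζ }, { γ, δ, ε }, { γ, δ, ζ }, { γ, ε, ζ }, { δ, ε, ζ }, { α, β, γ, δ }, { α, β, γ, ε }, { α, β, γ, ζ }, { α, β, δ, ε }, { α, β, δ, ζ }, { α, β, ε, ζ }, { α, γ, δ, ε }, { α, γ, δ, ζ }, { α, γ, ε, ζ }, { α, δ, ε, ζ }, { β, γ, δ, ε }, { β, γ, δ, ζ }, { β, γ, ε, ζ }, { β, δ, ε, ζ }, { γ, δ, ε, ζ }, { α, β, γ, δ, ε }, { α, β, γ, δ, ζ }, { α, β, γ, ε, ζ }, { α, β, δ, ε, ζ }, { α, γ, δ, ε, ζ }, { β, γ, δ, ε, ζ }, S }

Derivation:
Take S₀ = 𝒢 ∪ {∅, S} = { {}, { ε }, { β, δ }, { α, β, ζ }, { γ, ε, ζ }, S }.
Step 1: +9 →
  { α, β, δ }  = ᶜ of { γ, ε, ζ }
  { β, δ, ε }  = { β, δ } ∪ { ε }
  { γ, δ, ε }  = ᶜ of { α, β, ζ }
  { α, β, δ, ζ }  = { α, β, ζ } ∪ { β, δ }
  { α, β, ε, ζ }  = { α, β, ζ } ∪ { ε }
  { α, γ, ε, ζ }  = ᶜ of { β, δ }
  { α, β, γ, δ, ζ }  = ᶜ of { ε }
  { α, β, γ, ε, ζ }  = { γ, ε, ζ } ∪ { α, β, ζ }
  { β, γ, δ, ε, ζ }  = { γ, ε, ζ } ∪ { β, δ }
  (now 15)
Step 2 adds 11:
  { α }  = ᶜ of { β, γ, δ, ε, ζ }
  { δ }  = ᶜ of { α, β, γ, ε, ζ }
  { γ, δ }  = ᶜ of { α, β, ε, ζ }
  { γ, ε }  = ᶜ of { α, β, δ, ζ }
  { α, γ, ζ }  = ᶜ of { β, δ, ε }
  { α, β, δ, ε }  = { α, β, δ } ∪ { ε }
  { β, γ, δ, ε }  = { γ, δ, ε } ∪ { β, δ }
  { γ, δ, ε, ζ }  = { γ, δ, ε } ∪ { γ, ε, ζ }
  { α, β, γ, δ, ε }  = { γ, δ, ε } ∪ { α, β, δ }
  { α, β, δ, ε, ζ }  = { α, β, δ, ζ } ∪ { ε }
  { α, γ, δ, ε, ζ }  = { α, γ, ε, ζ } ∪ { γ, δ, ε }
  (now 26)
Step 3 adds 16:
  { β }  = ᶜ of { α, γ, δ, ε, ζ }
  { γ }  = ᶜ of { α, β, δ, ε, ζ }
  { ζ }  = ᶜ of { α, β, γ, δ, ε }
  { α, β }  = ᶜ of { γ, δ, ε, ζ }
  { α, δ }  = { δ } ∪ { α }
  { α, ε }  = { ε } ∪ { α }
  { α, ζ }  = ᶜ of { β, γ, δ, ε }
  { γ, ζ }  = ᶜ of { α, β, δ, ε }
  { δ, ε }  = { ε } ∪ { δ }
  { α, γ, δ }  = { γ, δ } ∪ { α }
  { α, γ, ε }  = { γ, ε } ∪ { α }
  { β, γ, δ }  = { γ, δ } ∪ { β, δ }
  { α, β, γ, δ }  = { γ, δ } ∪ { α, β, δ }
  { α, β, γ, ζ }  = { α, γ, ζ } ∪ { α, β, ζ }
  { α, γ, δ, ε }  = { γ, δ, ε } ∪ { α }
  { α, γ, δ, ζ }  = { γ, δ } ∪ { α, γ, ζ }
  (now 42)
Step 4. New:
  { α, γ }  = { γ } ∪ { α }
  { β, γ }  = { β } ∪ { γ }
  { β, ε }  = ᶜ of { α, γ, δ, ζ }
  { β, ζ }  = ᶜ of { α, γ, δ, ε }
  { δ, ζ }  = { δ } ∪ { ζ }
  { ε, ζ }  = ᶜ of { α, β, γ, δ }
  { α, β, γ }  = { α, β } ∪ { γ }
  { α, β, ε }  = { β } ∪ { α, ε }
  { α, δ, ε }  = { δ, ε } ∪ { α }
  { α, δ, ζ }  = { α, ζ } ∪ { δ }
  { α, ε, ζ }  = ᶜ of { β, γ, δ }
  { β, γ, ε }  = { β } ∪ { γ, ε }
  { β, γ, ζ }  = { β } ∪ { γ, ζ }
  { β, δ, ζ }  = ᶜ of { α, γ, ε }
  { β, ε, ζ }  = ᶜ of { α, γ, δ }
  { γ, δ, ζ }  = { γ, δ } ∪ { γ, ζ }
  { δ, ε, ζ }  = { δ, ε } ∪ { ζ }
  { α, β, γ, ε }  = { α, γ, ε } ∪ { β }
  { α, δ, ε, ζ }  = { α, ζ } ∪ { δ, ε }
  { β, γ, δ, ζ }  = ᶜ of { α, ε }
  { β, γ, ε, ζ }  = ᶜ of { α, δ }
  { β, δ, ε, ζ }  = { β, δ, ε } ∪ { ζ }
  (now 64)
Step 5: stable.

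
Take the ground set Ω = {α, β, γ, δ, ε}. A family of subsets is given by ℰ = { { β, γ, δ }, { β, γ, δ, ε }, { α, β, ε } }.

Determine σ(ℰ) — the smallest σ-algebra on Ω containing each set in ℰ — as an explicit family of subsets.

σ(ℰ) = { {  }, { α }, { β }, { ε }, { α, β }, { α, ε }, { β, ε }, { γ, δ }, { α, β, ε }, { α, γ, δ }, { β, γ, δ }, { γ, δ, ε }, { α, β, γ, δ }, { α, γ, δ, ε }, { β, γ, δ, ε }, Ω }

Derivation:
Begin from { {  }, { α, β, ε }, { β, γ, δ }, { β, γ, δ, ε }, Ω } (that is, ℰ plus ∅ and Ω).
Iteration 1 adds 3:
  { α }  = Ω∖{ β, γ, δ, ε }
  { α, ε }  = Ω∖{ β, γ, δ }
  { γ, δ }  = Ω∖{ α, β, ε }
  — 8 sets.
Iteration 2: +3 →
  { α, γ, δ }  = { γ, δ } ∪ { α }
  { α, β, γ, δ }  = { β, γ, δ } ∪ { α }
  { α, γ, δ, ε }  = { γ, δ } ∪ { α, ε }
  — 11 sets.
Iteration 3: +3 →
  { β }  = Ω∖{ α, γ, δ, ε }
  { ε }  = Ω∖{ α, β, γ, δ }
  { β, ε }  = Ω∖{ α, γ, δ }
  — 14 sets.
Iteration 4 adds 2:
  { α, β }  = { β } ∪ { α }
  { γ, δ, ε }  = { γ, δ } ∪ { ε }
  — 16 sets.
Iteration 5: no new sets; the family is a σ-algebra.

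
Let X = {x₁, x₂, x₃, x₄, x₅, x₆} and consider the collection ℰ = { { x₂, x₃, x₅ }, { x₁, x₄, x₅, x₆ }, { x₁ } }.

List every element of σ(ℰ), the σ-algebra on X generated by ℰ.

|σ(ℰ)| = 16.  σ(ℰ) = { {}, { x₁ }, { x₅ }, { x₁, x₅ }, { x₂, x₃ }, { x₄, x₆ }, { x₁, x₂, x₃ }, { x₁, x₄, x₆ }, { x₂, x₃, x₅ }, { x₄, x₅, x₆ }, { x₁, x₂, x₃, x₅ }, { x₁, x₄, x₅, x₆ }, { x₂, x₃, x₄, x₆ }, { x₁, x₂, x₃, x₄, x₆ }, { x₂, x₃, x₄, x₅, x₆ }, X }

Working:
Initial family (5 sets): { {}, { x₁ }, { x₂, x₃, x₅ }, { x₁, x₄, x₅, x₆ }, X }.
Step 1 adds 4:
  { x₂, x₃ }  = complement { x₁, x₄, x₅, x₆ }
  { x₁, x₄, x₆ }  = complement { x₂, x₃, x₅ }
  { x₁, x₂, x₃, x₅ }  = { x₂, x₃, x₅ } ∪ { x₁ }
  { x₂, x₃, x₄, x₅, x₆ }  = complement { x₁ }
  (now 9)
Step 2 adds 3:
  { x₄, x₆ }  = complement { x₁, x₂, x₃, x₅ }
  { x₁, x₂, x₃ }  = { x₂, x₃ } ∪ { x₁ }
  { x₁, x₂, x₃, x₄, x₆ }  = { x₁, x₄, x₆ } ∪ { x₂, x₃ }
  (now 12)
Step 3 adds 3:
  { x₅ }  = complement { x₁, x₂, x₃, x₄, x₆ }
  { x₄, x₅, x₆ }  = complement { x₁, x₂, x₃ }
  { x₂, x₃, x₄, x₆ }  = { x₂, x₃ } ∪ { x₄, x₆ }
  (now 15)
Step 4 adds 1:
  { x₁, x₅ }  = complement { x₂, x₃, x₄, x₆ }
  (now 16)
Step 5: no new sets; the family is a σ-algebra.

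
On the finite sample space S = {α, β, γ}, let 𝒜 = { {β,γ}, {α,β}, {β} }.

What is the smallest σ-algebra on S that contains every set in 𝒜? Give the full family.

|σ(𝒜)| = 8.  σ(𝒜) = { ∅, {α}, {β}, {γ}, {α,β}, {α,γ}, {β,γ}, S }

Working:
Take S₀ = 𝒜 ∪ {∅, S} = { ∅, {β}, {α,β}, {β,γ}, S }.
Round 1 adds 3:
  {α}  = S∖{β,γ}
  {γ}  = S∖{α,β}
  {α,γ}  = S∖{β}
  |family| = 8
Round 2: closed — nothing new.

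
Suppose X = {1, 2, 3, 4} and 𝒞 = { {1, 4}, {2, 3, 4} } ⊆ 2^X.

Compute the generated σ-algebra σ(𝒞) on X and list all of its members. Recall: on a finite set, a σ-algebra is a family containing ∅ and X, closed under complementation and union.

Answer: σ(𝒞) = { {}, {1}, {4}, {1, 4}, {2, 3}, {1, 2, 3}, {2, 3, 4}, X }

Check:
Initial family (4 sets): { {}, {1, 4}, {2, 3, 4}, X }.
Round 1: +2 →
  {1}  = {2, 3, 4}ᶜ
  {2, 3}  = {1, 4}ᶜ
  |family| = 6
Round 2. New:
  {1, 2, 3}  = {2, 3} ∪ {1}
  |family| = 7
Round 3: 1 new —
  {4}  = {1, 2, 3}ᶜ
  |family| = 8
After Round 4 the family is unchanged; done.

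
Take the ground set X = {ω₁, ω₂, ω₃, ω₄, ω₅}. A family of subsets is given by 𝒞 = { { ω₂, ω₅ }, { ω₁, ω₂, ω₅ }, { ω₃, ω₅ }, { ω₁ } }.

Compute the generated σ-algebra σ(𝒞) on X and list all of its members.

Answer: σ(𝒞) = { ∅, { ω₁ }, { ω₂ }, { ω₃ }, { ω₄ }, { ω₅ }, { ω₁, ω₂ }, { ω₁, ω₃ }, { ω₁, ω₄ }, { ω₁, ω₅ }, { ω₂, ω₃ }, { ω₂, ω₄ }, { ω₂, ω₅ }, { ω₃, ω₄ }, { ω₃, ω₅ }, { ω₄, ω₅ }, { ω₁, ω₂, ω₃ }, { ω₁, ω₂, ω₄ }, { ω₁, ω₂, ω₅ }, { ω₁, ω₃, ω₄ }, { ω₁, ω₃, ω₅ }, { ω₁, ω₄, ω₅ }, { ω₂, ω₃, ω₄ }, { ω₂, ω₃, ω₅ }, { ω₂, ω₄, ω₅ }, { ω₃, ω₄, ω₅ }, { ω₁, ω₂, ω₃, ω₄ }, { ω₁, ω₂, ω₃, ω₅ }, { ω₁, ω₂, ω₄, ω₅ }, { ω₁, ω₃, ω₄, ω₅ }, { ω₂, ω₃, ω₄, ω₅ }, X }

Trace:
Begin from { ∅, { ω₁ }, { ω₂, ω₅ }, { ω₃, ω₅ }, { ω₁, ω₂, ω₅ }, X } (that is, 𝒞 plus ∅ and X).
Pass 1: 7 new —
  { ω₃, ω₄ }  = complement { ω₁, ω₂, ω₅ }
  { ω₁, ω₂, ω₄ }  = complement { ω₃, ω₅ }
  { ω₁, ω₃, ω₄ }  = complement { ω₂, ω₅ }
  { ω₁, ω₃, ω₅ }  = { ω₃, ω₅ } ∪ { ω₁ }
  { ω₂, ω₃, ω₅ }  = { ω₂, ω₅ } ∪ { ω₃, ω₅ }
  { ω₁, ω₂, ω₃, ω₅ }  = { ω₁, ω₂, ω₅ } ∪ { ω₃, ω₅ }
  { ω₂, ω₃, ω₄, ω₅ }  = complement { ω₁ }
  [13 total]
Pass 2 adds 7:
  { ω₄ }  = complement { ω₁, ω₂, ω₃, ω₅ }
  { ω₁, ω₄ }  = complement { ω₂, ω₃, ω₅ }
  { ω₂, ω₄ }  = complement { ω₁, ω₃, ω₅ }
  { ω₃, ω₄, ω₅ }  = { ω₃, ω₄ } ∪ { ω₃, ω₅ }
  { ω₁, ω₂, ω₃, ω₄ }  = { ω₃, ω₄ } ∪ { ω₁, ω₂, ω₄ }
  { ω₁, ω₂, ω₄, ω₅ }  = { ω₂, ω₅ } ∪ { ω₁, ω₂, ω₄ }
  { ω₁, ω₃, ω₄, ω₅ }  = { ω₃, ω₄ } ∪ { ω₁, ω₃, ω₅ }
  [20 total]
Pass 3 adds 6:
  { ω₂ }  = complement { ω₁, ω₃, ω₄, ω₅ }
  { ω₃ }  = complement { ω₁, ω₂, ω₄, ω₅ }
  { ω₅ }  = complement { ω₁, ω₂, ω₃, ω₄ }
  { ω₁, ω₂ }  = complement { ω₃, ω₄, ω₅ }
  { ω₂, ω₃, ω₄ }  = { ω₃, ω₄ } ∪ { ω₂, ω₄ }
  { ω₂, ω₄, ω₅ }  = { ω₂, ω₅ } ∪ { ω₂, ω₄ }
  [26 total]
Pass 4. New:
  { ω₁, ω₃ }  = complement { ω₂, ω₄, ω₅ }
  { ω₁, ω₅ }  = complement { ω₂, ω₃, ω₄ }
  { ω₂, ω₃ }  = { ω₂ } ∪ { ω₃ }
  { ω₄, ω₅ }  = { ω₅ } ∪ { ω₄ }
  { ω₁, ω₂, ω₃ }  = { ω₁, ω₂ } ∪ { ω₃ }
  { ω₁, ω₄, ω₅ }  = { ω₅ } ∪ { ω₁, ω₄ }
  [32 total]
Pass 5: stable.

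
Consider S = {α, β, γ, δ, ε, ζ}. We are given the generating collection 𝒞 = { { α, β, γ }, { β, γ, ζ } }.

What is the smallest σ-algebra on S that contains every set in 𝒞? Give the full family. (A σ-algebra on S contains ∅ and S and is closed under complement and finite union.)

Answer: σ(𝒞) = { ∅, { α }, { ζ }, { α, ζ }, { β, γ }, { δ, ε }, { α, β, γ }, { α, δ, ε }, { β, γ, ζ }, { δ, ε, ζ }, { α, β, γ, ζ }, { α, δ, ε, ζ }, { β, γ, δ, ε }, { α, β, γ, δ, ε }, { β, γ, δ, ε, ζ }, S }

Working:
Initial family (4 sets): { ∅, { α, β, γ }, { β, γ, ζ }, S }.
Round 1 (3 new):
  { α, δ, ε }  = { β, γ, ζ }ᶜ
  { δ, ε, ζ }  = { α, β, γ }ᶜ
  { α, β, γ, ζ }  = { β, γ, ζ } ∪ { α, β, γ }
  (now 7)
Round 2: 4 new —
  { δ, ε }  = { α, β, γ, ζ }ᶜ
  { α, δ, ε, ζ }  = { α, δ, ε } ∪ { δ, ε, ζ }
  { α, β, γ, δ, ε }  = { α, δ, ε } ∪ { α, β, γ }
  { β, γ, δ, ε, ζ }  = { β, γ, ζ } ∪ { δ, ε, ζ }
  (now 11)
Round 3 adds 3:
  { α }  = { β, γ, δ, ε, ζ }ᶜ
  { ζ }  = { α, β, γ, δ, ε }ᶜ
  { β, γ }  = { α, δ, ε, ζ }ᶜ
  (now 14)
Round 4: 2 new —
  { α, ζ }  = { α } ∪ { ζ }
  { β, γ, δ, ε }  = { δ, ε } ∪ { β, γ }
  (now 16)
Round 5: no new sets; the family is a σ-algebra.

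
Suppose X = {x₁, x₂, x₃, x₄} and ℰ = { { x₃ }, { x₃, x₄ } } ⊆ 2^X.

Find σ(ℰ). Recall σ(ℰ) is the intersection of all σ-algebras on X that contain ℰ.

Initial family (4 sets): { {  }, { x₃ }, { x₃, x₄ }, X }.
Pass 1: +2 →
  { x₁, x₂ }  = ᶜ of { x₃, x₄ }
  { x₁, x₂, x₄ }  = ᶜ of { x₃ }
  — 6 sets.
Pass 2. New:
  { x₁, x₂, x₃ }  = { x₃ } ∪ { x₁, x₂ }
  — 7 sets.
Pass 3 adds 1:
  { x₄ }  = ᶜ of { x₁, x₂, x₃ }
  — 8 sets.
Pass 4: closed — nothing new.

Hence σ(ℰ) has 8 members: { {  }, { x₃ }, { x₄ }, { x₁, x₂ }, { x₃, x₄ }, { x₁, x₂, x₃ }, { x₁, x₂, x₄ }, X }.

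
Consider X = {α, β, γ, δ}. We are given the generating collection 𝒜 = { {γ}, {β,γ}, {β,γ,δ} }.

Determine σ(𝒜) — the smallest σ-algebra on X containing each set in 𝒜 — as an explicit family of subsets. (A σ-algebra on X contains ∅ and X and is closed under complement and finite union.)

Answer: σ(𝒜) = { ∅, {α}, {β}, {γ}, {δ}, {α,β}, {α,γ}, {α,δ}, {β,γ}, {β,δ}, {γ,δ}, {α,β,γ}, {α,β,δ}, {α,γ,δ}, {β,γ,δ}, X }

Check:
Seed the family with 𝒜 together with ∅ and X: { ∅, {γ}, {β,γ}, {β,γ,δ}, X }.
Iteration 1 adds 3:
  {α}  = {β,γ,δ}ᶜ
  {α,δ}  = {β,γ}ᶜ
  {α,β,δ}  = {γ}ᶜ
  |family| = 8
Iteration 2 adds 3:
  {α,γ}  = {γ} ∪ {α}
  {α,β,γ}  = {β,γ} ∪ {α}
  {α,γ,δ}  = {γ} ∪ {α,δ}
  |family| = 11
Iteration 3: +3 →
  {β}  = {α,γ,δ}ᶜ
  {δ}  = {α,β,γ}ᶜ
  {β,δ}  = {α,γ}ᶜ
  |family| = 14
Iteration 4 adds 2:
  {α,β}  = {β} ∪ {α}
  {γ,δ}  = {γ} ∪ {δ}
  |family| = 16
After Iteration 5 the family is unchanged; done.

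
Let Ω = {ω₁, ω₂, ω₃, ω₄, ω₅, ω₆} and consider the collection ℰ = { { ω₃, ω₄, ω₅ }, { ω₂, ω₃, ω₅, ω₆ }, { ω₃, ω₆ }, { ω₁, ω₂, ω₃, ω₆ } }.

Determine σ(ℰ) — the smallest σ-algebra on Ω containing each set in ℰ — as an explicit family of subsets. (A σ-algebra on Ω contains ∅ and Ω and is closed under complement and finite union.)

Begin from { {}, { ω₃, ω₆ }, { ω₃, ω₄, ω₅ }, { ω₁, ω₂, ω₃, ω₆ }, { ω₂, ω₃, ω₅, ω₆ }, Ω } (that is, ℰ plus ∅ and Ω).
Iteration 1 (7 new):
  { ω₁, ω₄ }  = Ω∖{ ω₂, ω₃, ω₅, ω₆ }
  { ω₄, ω₅ }  = Ω∖{ ω₁, ω₂, ω₃, ω₆ }
  { ω₁, ω₂, ω₆ }  = Ω∖{ ω₃, ω₄, ω₅ }
  { ω₁, ω₂, ω₄, ω₅ }  = Ω∖{ ω₃, ω₆ }
  { ω₃, ω₄, ω₅, ω₆ }  = { ω₃, ω₄, ω₅ } ∪ { ω₃, ω₆ }
  { ω₁, ω₂, ω₃, ω₅, ω₆ }  = { ω₁, ω₂, ω₃, ω₆ } ∪ { ω₂, ω₃, ω₅, ω₆ }
  { ω₂, ω₃, ω₄, ω₅, ω₆ }  = { ω₃, ω₄, ω₅ } ∪ { ω₂, ω₃, ω₅, ω₆ }
  (now 13)
Iteration 2. New:
  { ω₁ }  = Ω∖{ ω₂, ω₃, ω₄, ω₅, ω₆ }
  { ω₄ }  = Ω∖{ ω₁, ω₂, ω₃, ω₅, ω₆ }
  { ω₁, ω₂ }  = Ω∖{ ω₃, ω₄, ω₅, ω₆ }
  { ω₁, ω₄, ω₅ }  = { ω₄, ω₅ } ∪ { ω₁, ω₄ }
  { ω₁, ω₂, ω₄, ω₆ }  = { ω₁, ω₄ } ∪ { ω₁, ω₂, ω₆ }
  { ω₁, ω₃, ω₄, ω₅ }  = { ω₃, ω₄, ω₅ } ∪ { ω₁, ω₄ }
  { ω₁, ω₃, ω₄, ω₆ }  = { ω₁, ω₄ } ∪ { ω₃, ω₆ }
  { ω₁, ω₂, ω₃, ω₄, ω₅ }  = { ω₃, ω₄, ω₅ } ∪ { ω₁, ω₂, ω₄, ω₅ }
  { ω₁, ω₂, ω₃, ω₄, ω₆ }  = { ω₁, ω₂, ω₃, ω₆ } ∪ { ω₁, ω₄ }
  { ω₁, ω₂, ω₄, ω₅, ω₆ }  = { ω₁, ω₂, ω₄, ω₅ } ∪ { ω₁, ω₂, ω₆ }
  { ω₁, ω₃, ω₄, ω₅, ω₆ }  = { ω₃, ω₄, ω₅, ω₆ } ∪ { ω₁, ω₄ }
  (now 24)
Iteration 3 adds 11:
  { ω₂ }  = Ω∖{ ω₁, ω₃, ω₄, ω₅, ω₆ }
  { ω₃ }  = Ω∖{ ω₁, ω₂, ω₄, ω₅, ω₆ }
  { ω₅ }  = Ω∖{ ω₁, ω₂, ω₃, ω₄, ω₆ }
  { ω₆ }  = Ω∖{ ω₁, ω₂, ω₃, ω₄, ω₅ }
  { ω₂, ω₅ }  = Ω∖{ ω₁, ω₃, ω₄, ω₆ }
  { ω₂, ω₆ }  = Ω∖{ ω₁, ω₃, ω₄, ω₅ }
  { ω₃, ω₅ }  = Ω∖{ ω₁, ω₂, ω₄, ω₆ }
  { ω₁, ω₂, ω₄ }  = { ω₁, ω₄ } ∪ { ω₁, ω₂ }
  { ω₁, ω₃, ω₆ }  = { ω₃, ω₆ } ∪ { ω₁ }
  { ω₂, ω₃, ω₆ }  = Ω∖{ ω₁, ω₄, ω₅ }
  { ω₃, ω₄, ω₆ }  = { ω₃, ω₆ } ∪ { ω₄ }
  (now 35)
Iteration 4. New:
  { ω₁, ω₃ }  = { ω₁ } ∪ { ω₃ }
  { ω₁, ω₅ }  = { ω₁ } ∪ { ω₅ }
  { ω₁, ω₆ }  = { ω₁ } ∪ { ω₆ }
  { ω₂, ω₃ }  = { ω₂ } ∪ { ω₃ }
  { ω₂, ω₄ }  = { ω₂ } ∪ { ω₄ }
  { ω₃, ω₄ }  = { ω₃ } ∪ { ω₄ }
  { ω₄, ω₆ }  = { ω₆ } ∪ { ω₄ }
  { ω₅, ω₆ }  = { ω₆ } ∪ { ω₅ }
  { ω₁, ω₂, ω₃ }  = { ω₁, ω₂ } ∪ { ω₃ }
  { ω₁, ω₂, ω₅ }  = Ω∖{ ω₃, ω₄, ω₆ }
  { ω₁, ω₃, ω₄ }  = { ω₃ } ∪ { ω₁, ω₄ }
  { ω₁, ω₃, ω₅ }  = { ω₁ } ∪ { ω₃, ω₅ }
  { ω₁, ω₄, ω₆ }  = { ω₆ } ∪ { ω₁, ω₄ }
  { ω₂, ω₃, ω₅ }  = { ω₂, ω₅ } ∪ { ω₃ }
  { ω₂, ω₄, ω₅ }  = Ω∖{ ω₁, ω₃, ω₆ }
  { ω₂, ω₄, ω₆ }  = { ω₂, ω₆ } ∪ { ω₄ }
  { ω₂, ω₅, ω₆ }  = { ω₂, ω₅ } ∪ { ω₂, ω₆ }
  { ω₃, ω₅, ω₆ }  = Ω∖{ ω₁, ω₂, ω₄ }
  { ω₄, ω₅, ω₆ }  = { ω₆ } ∪ { ω₄, ω₅ }
  { ω₁, ω₂, ω₃, ω₄ }  = { ω₁, ω₂, ω₄ } ∪ { ω₃ }
  { ω₁, ω₂, ω₃, ω₅ }  = { ω₁, ω₂ } ∪ { ω₃, ω₅ }
  { ω₁, ω₂, ω₅, ω₆ }  = { ω₂, ω₅ } ∪ { ω₁, ω₂, ω₆ }
  { ω₁, ω₃, ω₅, ω₆ }  = { ω₁, ω₃, ω₆ } ∪ { ω₅ }
  { ω₁, ω₄, ω₅, ω₆ }  = { ω₁, ω₄, ω₅ } ∪ { ω₆ }
  { ω₂, ω₃, ω₄, ω₅ }  = { ω₂, ω₅ } ∪ { ω₃, ω₄, ω₅ }
  { ω₂, ω₃, ω₄, ω₆ }  = { ω₂, ω₃, ω₆ } ∪ { ω₄ }
  { ω₂, ω₄, ω₅, ω₆ }  = { ω₂, ω₆ } ∪ { ω₄, ω₅ }
  (now 62)
Iteration 5. New:
  { ω₁, ω₅, ω₆ }  = { ω₅, ω₆ } ∪ { ω₁, ω₆ }
  { ω₂, ω₃, ω₄ }  = { ω₃, ω₄ } ∪ { ω₂ }
  (now 64)
Iteration 6: stable.

|σ(ℰ)| = 64.  σ(ℰ) = { {}, { ω₁ }, { ω₂ }, { ω₃ }, { ω₄ }, { ω₅ }, { ω₆ }, { ω₁, ω₂ }, { ω₁, ω₃ }, { ω₁, ω₄ }, { ω₁, ω₅ }, { ω₁, ω₆ }, { ω₂, ω₃ }, { ω₂, ω₄ }, { ω₂, ω₅ }, { ω₂, ω₆ }, { ω₃, ω₄ }, { ω₃, ω₅ }, { ω₃, ω₆ }, { ω₄, ω₅ }, { ω₄, ω₆ }, { ω₅, ω₆ }, { ω₁, ω₂, ω₃ }, { ω₁, ω₂, ω₄ }, { ω₁, ω₂, ω₅ }, { ω₁, ω₂, ω₆ }, { ω₁, ω₃, ω₄ }, { ω₁, ω₃, ω₅ }, { ω₁, ω₃, ω₆ }, { ω₁, ω₄, ω₅ }, { ω₁, ω₄, ω₆ }, { ω₁, ω₅, ω₆ }, { ω₂, ω₃, ω₄ }, { ω₂, ω₃, ω₅ }, { ω₂, ω₃, ω₆ }, { ω₂, ω₄, ω₅ }, { ω₂, ω₄, ω₆ }, { ω₂, ω₅, ω₆ }, { ω₃, ω₄, ω₅ }, { ω₃, ω₄, ω₆ }, { ω₃, ω₅, ω₆ }, { ω₄, ω₅, ω₆ }, { ω₁, ω₂, ω₃, ω₄ }, { ω₁, ω₂, ω₃, ω₅ }, { ω₁, ω₂, ω₃, ω₆ }, { ω₁, ω₂, ω₄, ω₅ }, { ω₁, ω₂, ω₄, ω₆ }, { ω₁, ω₂, ω₅, ω₆ }, { ω₁, ω₃, ω₄, ω₅ }, { ω₁, ω₃, ω₄, ω₆ }, { ω₁, ω₃, ω₅, ω₆ }, { ω₁, ω₄, ω₅, ω₆ }, { ω₂, ω₃, ω₄, ω₅ }, { ω₂, ω₃, ω₄, ω₆ }, { ω₂, ω₃, ω₅, ω₆ }, { ω₂, ω₄, ω₅, ω₆ }, { ω₃, ω₄, ω₅, ω₆ }, { ω₁, ω₂, ω₃, ω₄, ω₅ }, { ω₁, ω₂, ω₃, ω₄, ω₆ }, { ω₁, ω₂, ω₃, ω₅, ω₆ }, { ω₁, ω₂, ω₄, ω₅, ω₆ }, { ω₁, ω₃, ω₄, ω₅, ω₆ }, { ω₂, ω₃, ω₄, ω₅, ω₆ }, Ω }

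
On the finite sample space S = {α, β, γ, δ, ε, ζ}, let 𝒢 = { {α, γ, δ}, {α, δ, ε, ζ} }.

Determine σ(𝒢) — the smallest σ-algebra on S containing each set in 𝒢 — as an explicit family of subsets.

σ(𝒢) = { {}, {β}, {γ}, {α, δ}, {β, γ}, {ε, ζ}, {α, β, δ}, {α, γ, δ}, {β, ε, ζ}, {γ, ε, ζ}, {α, β, γ, δ}, {α, δ, ε, ζ}, {β, γ, ε, ζ}, {α, β, δ, ε, ζ}, {α, γ, δ, ε, ζ}, S }

Trace:
Initial family (4 sets): { {}, {α, γ, δ}, {α, δ, ε, ζ}, S }.
Pass 1 adds 3:
  {β, γ}  = ᶜ of {α, δ, ε, ζ}
  {β, ε, ζ}  = ᶜ of {α, γ, δ}
  {α, γ, δ, ε, ζ}  = {α, δ, ε, ζ} ∪ {α, γ, δ}
  (now 7)
Pass 2: +4 →
  {β}  = ᶜ of {α, γ, δ, ε, ζ}
  {α, β, γ, δ}  = {α, γ, δ} ∪ {β, γ}
  {β, γ, ε, ζ}  = {β, γ} ∪ {β, ε, ζ}
  {α, β, δ, ε, ζ}  = {α, δ, ε, ζ} ∪ {β, ε, ζ}
  (now 11)
Pass 3: +3 →
  {γ}  = ᶜ of {α, β, δ, ε, ζ}
  {α, δ}  = ᶜ of {β, γ, ε, ζ}
  {ε, ζ}  = ᶜ of {α, β, γ, δ}
  (now 14)
Pass 4. New:
  {α, β, δ}  = {α, δ} ∪ {β}
  {γ, ε, ζ}  = {γ} ∪ {ε, ζ}
  (now 16)
Pass 5: stable.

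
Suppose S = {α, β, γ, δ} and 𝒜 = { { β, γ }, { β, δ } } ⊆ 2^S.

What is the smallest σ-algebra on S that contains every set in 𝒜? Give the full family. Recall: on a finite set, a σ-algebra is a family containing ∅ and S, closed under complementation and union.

σ(𝒜) = { {}, { α }, { β }, { γ }, { δ }, { α, β }, { α, γ }, { α, δ }, { β, γ }, { β, δ }, { γ, δ }, { α, β, γ }, { α, β, δ }, { α, γ, δ }, { β, γ, δ }, S }

Check:
Take S₀ = 𝒜 ∪ {∅, S} = { {}, { β, γ }, { β, δ }, S }.
Step 1. New:
  { α, γ }  = S∖{ β, δ }
  { α, δ }  = S∖{ β, γ }
  { β, γ, δ }  = { β, δ } ∪ { β, γ }
  (now 7)
Step 2. New:
  { α }  = S∖{ β, γ, δ }
  { α, β, γ }  = { β, γ } ∪ { α, γ }
  { α, β, δ }  = { α, δ } ∪ { β, δ }
  { α, γ, δ }  = { α, δ } ∪ { α, γ }
  (now 11)
Step 3. New:
  { β }  = S∖{ α, γ, δ }
  { γ }  = S∖{ α, β, δ }
  { δ }  = S∖{ α, β, γ }
  (now 14)
Step 4. New:
  { α, β }  = { β } ∪ { α }
  { γ, δ }  = { γ } ∪ { δ }
  (now 16)
After Step 5 the family is unchanged; done.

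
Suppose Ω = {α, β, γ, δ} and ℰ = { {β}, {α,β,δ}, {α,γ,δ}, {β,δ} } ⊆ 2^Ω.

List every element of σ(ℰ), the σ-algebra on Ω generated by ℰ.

Seed the family with ℰ together with ∅ and Ω: { {}, {β}, {β,δ}, {α,β,δ}, {α,γ,δ}, Ω }.
Round 1 (2 new):
  {γ}  = {α,β,δ}ᶜ
  {α,γ}  = {β,δ}ᶜ
  (now 8)
Round 2 adds 3:
  {β,γ}  = {γ} ∪ {β}
  {α,β,γ}  = {β} ∪ {α,γ}
  {β,γ,δ}  = {γ} ∪ {β,δ}
  (now 11)
Round 3 adds 3:
  {α}  = {β,γ,δ}ᶜ
  {δ}  = {α,β,γ}ᶜ
  {α,δ}  = {β,γ}ᶜ
  (now 14)
Round 4: +2 →
  {α,β}  = {β} ∪ {α}
  {γ,δ}  = {γ} ∪ {δ}
  (now 16)
After Round 5 the family is unchanged; done.

σ(ℰ) = { {}, {α}, {β}, {γ}, {δ}, {α,β}, {α,γ}, {α,δ}, {β,γ}, {β,δ}, {γ,δ}, {α,β,γ}, {α,β,δ}, {α,γ,δ}, {β,γ,δ}, Ω }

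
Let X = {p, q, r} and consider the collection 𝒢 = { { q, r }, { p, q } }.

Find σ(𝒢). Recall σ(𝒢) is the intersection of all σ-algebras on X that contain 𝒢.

Start: 𝒢 ∪ {∅, X} = { ∅, { p, q }, { q, r }, X }.
Pass 1 (2 new):
  { p }  = { q, r }ᶜ
  { r }  = { p, q }ᶜ
  — 6 sets.
Pass 2: +1 →
  { p, r }  = { r } ∪ { p }
  — 7 sets.
Pass 3: 1 new —
  { q }  = { p, r }ᶜ
  — 8 sets.
Pass 4: stable.

|σ(𝒢)| = 8.  σ(𝒢) = { ∅, { p }, { q }, { r }, { p, q }, { p, r }, { q, r }, X }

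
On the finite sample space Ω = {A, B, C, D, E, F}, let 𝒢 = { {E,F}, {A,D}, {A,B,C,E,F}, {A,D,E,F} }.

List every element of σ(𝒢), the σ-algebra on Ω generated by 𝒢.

σ(𝒢) = { ∅, {A}, {D}, {A,D}, {B,C}, {E,F}, {A,B,C}, {A,E,F}, {B,C,D}, {D,E,F}, {A,B,C,D}, {A,D,E,F}, {B,C,E,F}, {A,B,C,E,F}, {B,C,D,E,F}, Ω }

Derivation:
Start: 𝒢 ∪ {∅, Ω} = { ∅, {A,D}, {E,F}, {A,D,E,F}, {A,B,C,E,F}, Ω }.
Pass 1. New:
  {D}  = complement {A,B,C,E,F}
  {B,C}  = complement {A,D,E,F}
  {A,B,C,D}  = complement {E,F}
  {B,C,E,F}  = complement {A,D}
Pass 2 (3 new):
  {B,C,D}  = {B,C} ∪ {D}
  {D,E,F}  = {E,F} ∪ {D}
  {B,C,D,E,F}  = {D} ∪ {B,C,E,F}
Pass 3 (3 new):
  {A}  = complement {B,C,D,E,F}
  {A,B,C}  = complement {D,E,F}
  {A,E,F}  = complement {B,C,D}
Pass 4: already closed under ᶜ and ∪.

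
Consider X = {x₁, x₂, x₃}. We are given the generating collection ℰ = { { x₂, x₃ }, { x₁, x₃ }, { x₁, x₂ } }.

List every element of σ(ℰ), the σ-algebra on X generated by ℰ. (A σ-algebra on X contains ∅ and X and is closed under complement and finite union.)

σ(ℰ) (8 sets): { ∅, { x₁ }, { x₂ }, { x₃ }, { x₁, x₂ }, { x₁, x₃ }, { x₂, x₃ }, X }

Working:
Start: ℰ ∪ {∅, X} = { ∅, { x₁, x₂ }, { x₁, x₃ }, { x₂, x₃ }, X }.
Pass 1 (3 new):
  { x₁ }  = ᶜ of { x₂, x₃ }
  { x₂ }  = ᶜ of { x₁, x₃ }
  { x₃ }  = ᶜ of { x₁, x₂ }
Pass 2 adds nothing — fixpoint reached.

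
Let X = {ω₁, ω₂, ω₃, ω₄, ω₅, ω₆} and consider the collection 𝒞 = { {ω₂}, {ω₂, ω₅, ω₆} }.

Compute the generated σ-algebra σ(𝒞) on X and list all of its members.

Take S₀ = 𝒞 ∪ {∅, X} = { ∅, {ω₂}, {ω₂, ω₅, ω₆}, X }.
Iteration 1 adds 2:
  {ω₁, ω₃, ω₄}  = X∖{ω₂, ω₅, ω₆}
  {ω₁, ω₃, ω₄, ω₅, ω₆}  = X∖{ω₂}
  (now 6)
Iteration 2: 1 new —
  {ω₁, ω₂, ω₃, ω₄}  = {ω₁, ω₃, ω₄} ∪ {ω₂}
  (now 7)
Iteration 3 adds 1:
  {ω₅, ω₆}  = X∖{ω₁, ω₂, ω₃, ω₄}
  (now 8)
Iteration 4: stable.

σ(𝒞) = { ∅, {ω₂}, {ω₅, ω₆}, {ω₁, ω₃, ω₄}, {ω₂, ω₅, ω₆}, {ω₁, ω₂, ω₃, ω₄}, {ω₁, ω₃, ω₄, ω₅, ω₆}, X }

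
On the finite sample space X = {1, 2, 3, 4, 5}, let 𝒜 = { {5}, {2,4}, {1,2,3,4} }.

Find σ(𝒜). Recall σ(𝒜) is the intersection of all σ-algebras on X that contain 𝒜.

Seed the family with 𝒜 together with ∅ and X: { {}, {5}, {2,4}, {1,2,3,4}, X }.
Iteration 1. New:
  {1,3,5}  = complement {2,4}
  {2,4,5}  = {2,4} ∪ {5}
Iteration 2 adds 1:
  {1,3}  = complement {2,4,5}
Iteration 3 adds nothing — fixpoint reached.

Hence σ(𝒜) has 8 members: { {}, {5}, {1,3}, {2,4}, {1,3,5}, {2,4,5}, {1,2,3,4}, X }.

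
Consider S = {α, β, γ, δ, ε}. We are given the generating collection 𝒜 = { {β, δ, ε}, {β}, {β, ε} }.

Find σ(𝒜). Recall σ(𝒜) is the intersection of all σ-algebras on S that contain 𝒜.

Seed the family with 𝒜 together with ∅ and S: { {}, {β}, {β, ε}, {β, δ, ε}, S }.
Pass 1: 3 new —
  {α, γ}  = complement {β, δ, ε}
  {α, γ, δ}  = complement {β, ε}
  {α, γ, δ, ε}  = complement {β}
Pass 2 (3 new):
  {α, β, γ}  = {β} ∪ {α, γ}
  {α, β, γ, δ}  = {β} ∪ {α, γ, δ}
  {α, β, γ, ε}  = {β, ε} ∪ {α, γ}
Pass 3: 3 new —
  {δ}  = complement {α, β, γ, ε}
  {ε}  = complement {α, β, γ, δ}
  {δ, ε}  = complement {α, β, γ}
Pass 4: 2 new —
  {β, δ}  = {δ} ∪ {β}
  {α, γ, ε}  = {α, γ} ∪ {ε}
After Pass 5 the family is unchanged; done.

Hence σ(𝒜) has 16 members: { {}, {β}, {δ}, {ε}, {α, γ}, {β, δ}, {β, ε}, {δ, ε}, {α, β, γ}, {α, γ, δ}, {α, γ, ε}, {β, δ, ε}, {α, β, γ, δ}, {α, β, γ, ε}, {α, γ, δ, ε}, S }.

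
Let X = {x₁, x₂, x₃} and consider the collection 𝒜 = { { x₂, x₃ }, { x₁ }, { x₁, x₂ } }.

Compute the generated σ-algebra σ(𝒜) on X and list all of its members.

Start: 𝒜 ∪ {∅, X} = { {  }, { x₁ }, { x₁, x₂ }, { x₂, x₃ }, X }.
Step 1. New:
  { x₃ }  = ᶜ of { x₁, x₂ }
Step 2 (1 new):
  { x₁, x₃ }  = { x₃ } ∪ { x₁ }
Step 3 adds 1:
  { x₂ }  = ᶜ of { x₁, x₃ }
Step 4 adds nothing — fixpoint reached.

σ(𝒜) = { {  }, { x₁ }, { x₂ }, { x₃ }, { x₁, x₂ }, { x₁, x₃ }, { x₂, x₃ }, X }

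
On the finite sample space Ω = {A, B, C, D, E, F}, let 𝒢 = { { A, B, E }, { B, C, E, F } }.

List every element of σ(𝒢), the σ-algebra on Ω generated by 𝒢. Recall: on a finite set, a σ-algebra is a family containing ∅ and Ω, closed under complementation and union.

σ(𝒢) (16 sets): { {  }, { A }, { D }, { A, D }, { B, E }, { C, F }, { A, B, E }, { A, C, F }, { B, D, E }, { C, D, F }, { A, B, D, E }, { A, C, D, F }, { B, C, E, F }, { A, B, C, E, F }, { B, C, D, E, F }, Ω }

Check:
Initial family (4 sets): { {  }, { A, B, E }, { B, C, E, F }, Ω }.
Pass 1. New:
  { A, D }  = complement { B, C, E, F }
  { C, D, F }  = complement { A, B, E }
  { A, B, C, E, F }  = { A, B, E } ∪ { B, C, E, F }
  — 7 sets.
Pass 2. New:
  { D }  = complement { A, B, C, E, F }
  { A, B, D, E }  = { A, B, E } ∪ { A, D }
  { A, C, D, F }  = { A, D } ∪ { C, D, F }
  { B, C, D, E, F }  = { C, D, F } ∪ { B, C, E, F }
  — 11 sets.
Pass 3 (3 new):
  { A }  = complement { B, C, D, E, F }
  { B, E }  = complement { A, C, D, F }
  { C, F }  = complement { A, B, D, E }
  — 14 sets.
Pass 4. New:
  { A, C, F }  = { A } ∪ { C, F }
  { B, D, E }  = { B, E } ∪ { D }
  — 16 sets.
Pass 5: already closed under ᶜ and ∪.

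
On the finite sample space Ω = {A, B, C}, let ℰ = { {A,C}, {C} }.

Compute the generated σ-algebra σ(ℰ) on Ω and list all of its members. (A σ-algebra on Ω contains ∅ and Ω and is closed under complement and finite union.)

σ(ℰ) = { {}, {A}, {B}, {C}, {A,B}, {A,C}, {B,C}, Ω }

Derivation:
Take S₀ = ℰ ∪ {∅, Ω} = { {}, {C}, {A,C}, Ω }.
Round 1. New:
  {B}  = Ω∖{A,C}
  {A,B}  = Ω∖{C}
  (now 6)
Round 2 adds 1:
  {B,C}  = {C} ∪ {B}
  (now 7)
Round 3 (1 new):
  {A}  = Ω∖{B,C}
  (now 8)
Round 4: stable.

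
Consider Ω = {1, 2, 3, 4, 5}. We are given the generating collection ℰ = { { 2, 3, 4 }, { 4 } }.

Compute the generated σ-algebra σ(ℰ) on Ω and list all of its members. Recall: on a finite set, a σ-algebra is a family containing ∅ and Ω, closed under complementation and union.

Begin from { {}, { 4 }, { 2, 3, 4 }, Ω } (that is, ℰ plus ∅ and Ω).
Iteration 1: 2 new —
  { 1, 5 }  = { 2, 3, 4 }ᶜ
  { 1, 2, 3, 5 }  = { 4 }ᶜ
Iteration 2: 1 new —
  { 1, 4, 5 }  = { 1, 5 } ∪ { 4 }
Iteration 3 (1 new):
  { 2, 3 }  = { 1, 4, 5 }ᶜ
Iteration 4: no new sets; the family is a σ-algebra.

Hence σ(ℰ) has 8 members: { {}, { 4 }, { 1, 5 }, { 2, 3 }, { 1, 4, 5 }, { 2, 3, 4 }, { 1, 2, 3, 5 }, Ω }.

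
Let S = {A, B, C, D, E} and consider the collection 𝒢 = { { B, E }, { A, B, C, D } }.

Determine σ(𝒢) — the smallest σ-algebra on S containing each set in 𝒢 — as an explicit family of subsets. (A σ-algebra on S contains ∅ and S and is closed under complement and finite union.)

Start: 𝒢 ∪ {∅, S} = { {}, { B, E }, { A, B, C, D }, S }.
Step 1. New:
  { E }  = S∖{ A, B, C, D }
  { A, C, D }  = S∖{ B, E }
Step 2: 1 new —
  { A, C, D, E }  = { A, C, D } ∪ { E }
Step 3 (1 new):
  { B }  = S∖{ A, C, D, E }
After Step 4 the family is unchanged; done.

Hence σ(𝒢) has 8 members: { {}, { B }, { E }, { B, E }, { A, C, D }, { A, B, C, D }, { A, C, D, E }, S }.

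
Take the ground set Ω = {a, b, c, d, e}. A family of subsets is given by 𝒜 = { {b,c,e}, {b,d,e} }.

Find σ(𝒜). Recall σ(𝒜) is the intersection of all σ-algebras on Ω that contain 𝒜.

|σ(𝒜)| = 16.  σ(𝒜) = { ∅, {a}, {c}, {d}, {a,c}, {a,d}, {b,e}, {c,d}, {a,b,e}, {a,c,d}, {b,c,e}, {b,d,e}, {a,b,c,e}, {a,b,d,e}, {b,c,d,e}, Ω }

Working:
Initial family (4 sets): { ∅, {b,c,e}, {b,d,e}, Ω }.
Step 1 (3 new):
  {a,c}  = complement {b,d,e}
  {a,d}  = complement {b,c,e}
  {b,c,d,e}  = {b,d,e} ∪ {b,c,e}
  — 7 sets.
Step 2: 4 new —
  {a}  = complement {b,c,d,e}
  {a,c,d}  = {a,d} ∪ {a,c}
  {a,b,c,e}  = {b,c,e} ∪ {a,c}
  {a,b,d,e}  = {a,d} ∪ {b,d,e}
  — 11 sets.
Step 3: 3 new —
  {c}  = complement {a,b,d,e}
  {d}  = complement {a,b,c,e}
  {b,e}  = complement {a,c,d}
  — 14 sets.
Step 4 (2 new):
  {c,d}  = {c} ∪ {d}
  {a,b,e}  = {b,e} ∪ {a}
  — 16 sets.
Step 5: no new sets; the family is a σ-algebra.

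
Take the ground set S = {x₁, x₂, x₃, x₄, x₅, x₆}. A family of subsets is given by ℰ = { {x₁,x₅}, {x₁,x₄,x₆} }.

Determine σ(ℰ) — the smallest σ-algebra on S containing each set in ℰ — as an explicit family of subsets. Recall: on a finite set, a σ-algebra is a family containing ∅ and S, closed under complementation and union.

Start: ℰ ∪ {∅, S} = { {}, {x₁,x₅}, {x₁,x₄,x₆}, S }.
Iteration 1 (3 new):
  {x₂,x₃,x₅}  = complement {x₁,x₄,x₆}
  {x₁,x₄,x₅,x₆}  = {x₁,x₄,x₆} ∪ {x₁,x₅}
  {x₂,x₃,x₄,x₆}  = complement {x₁,x₅}
  — 7 sets.
Iteration 2 (4 new):
  {x₂,x₃}  = complement {x₁,x₄,x₅,x₆}
  {x₁,x₂,x₃,x₅}  = {x₂,x₃,x₅} ∪ {x₁,x₅}
  {x₁,x₂,x₃,x₄,x₆}  = {x₂,x₃,x₄,x₆} ∪ {x₁,x₄,x₆}
  {x₂,x₃,x₄,x₅,x₆}  = {x₂,x₃,x₅} ∪ {x₂,x₃,x₄,x₆}
  — 11 sets.
Iteration 3 adds 3:
  {x₁}  = complement {x₂,x₃,x₄,x₅,x₆}
  {x₅}  = complement {x₁,x₂,x₃,x₄,x₆}
  {x₄,x₆}  = complement {x₁,x₂,x₃,x₅}
  — 14 sets.
Iteration 4. New:
  {x₁,x₂,x₃}  = {x₂,x₃} ∪ {x₁}
  {x₄,x₅,x₆}  = {x₄,x₆} ∪ {x₅}
  — 16 sets.
Iteration 5: stable.

|σ(ℰ)| = 16.  σ(ℰ) = { {}, {x₁}, {x₅}, {x₁,x₅}, {x₂,x₃}, {x₄,x₆}, {x₁,x₂,x₃}, {x₁,x₄,x₆}, {x₂,x₃,x₅}, {x₄,x₅,x₆}, {x₁,x₂,x₃,x₅}, {x₁,x₄,x₅,x₆}, {x₂,x₃,x₄,x₆}, {x₁,x₂,x₃,x₄,x₆}, {x₂,x₃,x₄,x₅,x₆}, S }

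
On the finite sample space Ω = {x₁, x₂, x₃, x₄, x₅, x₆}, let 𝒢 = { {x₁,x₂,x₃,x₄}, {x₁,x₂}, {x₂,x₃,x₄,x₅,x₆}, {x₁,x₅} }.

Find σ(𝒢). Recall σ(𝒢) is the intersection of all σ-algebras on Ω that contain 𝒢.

Take S₀ = 𝒢 ∪ {∅, Ω} = { {}, {x₁,x₂}, {x₁,x₅}, {x₁,x₂,x₃,x₄}, {x₂,x₃,x₄,x₅,x₆}, Ω }.
Iteration 1 adds 6:
  {x₁}  = ᶜ of {x₂,x₃,x₄,x₅,x₆}
  {x₅,x₆}  = ᶜ of {x₁,x₂,x₃,x₄}
  {x₁,x₂,x₅}  = {x₁,x₂} ∪ {x₁,x₅}
  {x₂,x₃,x₄,x₆}  = ᶜ of {x₁,x₅}
  {x₃,x₄,x₅,x₆}  = ᶜ of {x₁,x₂}
  {x₁,x₂,x₃,x₄,x₅}  = {x₁,x₅} ∪ {x₁,x₂,x₃,x₄}
  (now 12)
Iteration 2: 6 new —
  {x₆}  = ᶜ of {x₁,x₂,x₃,x₄,x₅}
  {x₁,x₅,x₆}  = {x₅,x₆} ∪ {x₁,x₅}
  {x₃,x₄,x₆}  = ᶜ of {x₁,x₂,x₅}
  {x₁,x₂,x₅,x₆}  = {x₅,x₆} ∪ {x₁,x₂}
  {x₁,x₂,x₃,x₄,x₆}  = {x₁,x₂} ∪ {x₂,x₃,x₄,x₆}
  {x₁,x₃,x₄,x₅,x₆}  = {x₃,x₄,x₅,x₆} ∪ {x₁,x₅}
  (now 18)
Iteration 3 adds 7:
  {x₂}  = ᶜ of {x₁,x₃,x₄,x₅,x₆}
  {x₅}  = ᶜ of {x₁,x₂,x₃,x₄,x₆}
  {x₁,x₆}  = {x₁} ∪ {x₆}
  {x₃,x₄}  = ᶜ of {x₁,x₂,x₅,x₆}
  {x₁,x₂,x₆}  = {x₁,x₂} ∪ {x₆}
  {x₂,x₃,x₄}  = ᶜ of {x₁,x₅,x₆}
  {x₁,x₃,x₄,x₆}  = {x₃,x₄,x₆} ∪ {x₁}
  (now 25)
Iteration 4: 7 new —
  {x₂,x₅}  = ᶜ of {x₁,x₃,x₄,x₆}
  {x₂,x₆}  = {x₂} ∪ {x₆}
  {x₁,x₃,x₄}  = {x₃,x₄} ∪ {x₁}
  {x₂,x₅,x₆}  = {x₅,x₆} ∪ {x₂}
  {x₃,x₄,x₅}  = ᶜ of {x₁,x₂,x₆}
  {x₁,x₃,x₄,x₅}  = {x₃,x₄} ∪ {x₁,x₅}
  {x₂,x₃,x₄,x₅}  = ᶜ of {x₁,x₆}
  (now 32)
Iteration 5: no new sets; the family is a σ-algebra.

σ(𝒢) = { {}, {x₁}, {x₂}, {x₅}, {x₆}, {x₁,x₂}, {x₁,x₅}, {x₁,x₆}, {x₂,x₅}, {x₂,x₆}, {x₃,x₄}, {x₅,x₆}, {x₁,x₂,x₅}, {x₁,x₂,x₆}, {x₁,x₃,x₄}, {x₁,x₅,x₆}, {x₂,x₃,x₄}, {x₂,x₅,x₆}, {x₃,x₄,x₅}, {x₃,x₄,x₆}, {x₁,x₂,x₃,x₄}, {x₁,x₂,x₅,x₆}, {x₁,x₃,x₄,x₅}, {x₁,x₃,x₄,x₆}, {x₂,x₃,x₄,x₅}, {x₂,x₃,x₄,x₆}, {x₃,x₄,x₅,x₆}, {x₁,x₂,x₃,x₄,x₅}, {x₁,x₂,x₃,x₄,x₆}, {x₁,x₃,x₄,x₅,x₆}, {x₂,x₃,x₄,x₅,x₆}, Ω }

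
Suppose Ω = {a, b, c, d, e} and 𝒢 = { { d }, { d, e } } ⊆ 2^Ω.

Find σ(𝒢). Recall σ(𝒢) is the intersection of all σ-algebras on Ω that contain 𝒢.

σ(𝒢) = { {  }, { d }, { e }, { d, e }, { a, b, c }, { a, b, c, d }, { a, b, c, e }, Ω }

Working:
Seed the family with 𝒢 together with ∅ and Ω: { {  }, { d }, { d, e }, Ω }.
Round 1: 2 new —
  { a, b, c }  = { d, e }ᶜ
  { a, b, c, e }  = { d }ᶜ
  [6 total]
Round 2: +1 →
  { a, b, c, d }  = { a, b, c } ∪ { d }
  [7 total]
Round 3 adds 1:
  { e }  = { a, b, c, d }ᶜ
  [8 total]
Round 4: stable.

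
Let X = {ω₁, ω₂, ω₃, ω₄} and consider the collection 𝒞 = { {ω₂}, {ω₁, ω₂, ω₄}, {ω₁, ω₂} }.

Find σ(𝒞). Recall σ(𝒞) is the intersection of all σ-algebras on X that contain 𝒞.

Begin from { {}, {ω₂}, {ω₁, ω₂}, {ω₁, ω₂, ω₄}, X } (that is, 𝒞 plus ∅ and X).
Pass 1: +3 →
  {ω₃}  = complement {ω₁, ω₂, ω₄}
  {ω₃, ω₄}  = complement {ω₁, ω₂}
  {ω₁, ω₃, ω₄}  = complement {ω₂}
  — 8 sets.
Pass 2: 3 new —
  {ω₂, ω₃}  = {ω₃} ∪ {ω₂}
  {ω₁, ω₂, ω₃}  = {ω₃} ∪ {ω₁, ω₂}
  {ω₂, ω₃, ω₄}  = {ω₂} ∪ {ω₃, ω₄}
  — 11 sets.
Pass 3 (3 new):
  {ω₁}  = complement {ω₂, ω₃, ω₄}
  {ω₄}  = complement {ω₁, ω₂, ω₃}
  {ω₁, ω₄}  = complement {ω₂, ω₃}
  — 14 sets.
Pass 4 (2 new):
  {ω₁, ω₃}  = {ω₃} ∪ {ω₁}
  {ω₂, ω₄}  = {ω₄} ∪ {ω₂}
  — 16 sets.
Pass 5 adds nothing — fixpoint reached.

Hence σ(𝒞) has 16 members: { {}, {ω₁}, {ω₂}, {ω₃}, {ω₄}, {ω₁, ω₂}, {ω₁, ω₃}, {ω₁, ω₄}, {ω₂, ω₃}, {ω₂, ω₄}, {ω₃, ω₄}, {ω₁, ω₂, ω₃}, {ω₁, ω₂, ω₄}, {ω₁, ω₃, ω₄}, {ω₂, ω₃, ω₄}, X }.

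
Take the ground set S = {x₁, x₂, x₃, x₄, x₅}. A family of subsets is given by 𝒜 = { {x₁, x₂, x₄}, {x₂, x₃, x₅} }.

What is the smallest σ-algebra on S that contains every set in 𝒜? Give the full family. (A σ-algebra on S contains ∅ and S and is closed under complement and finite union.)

σ(𝒜) (8 sets): { ∅, {x₂}, {x₁, x₄}, {x₃, x₅}, {x₁, x₂, x₄}, {x₂, x₃, x₅}, {x₁, x₃, x₄, x₅}, S }

Working:
Start: 𝒜 ∪ {∅, S} = { ∅, {x₁, x₂, x₄}, {x₂, x₃, x₅}, S }.
Round 1. New:
  {x₁, x₄}  = ᶜ of {x₂, x₃, x₅}
  {x₃, x₅}  = ᶜ of {x₁, x₂, x₄}
  [6 total]
Round 2 adds 1:
  {x₁, x₃, x₄, x₅}  = {x₁, x₄} ∪ {x₃, x₅}
  [7 total]
Round 3. New:
  {x₂}  = ᶜ of {x₁, x₃, x₄, x₅}
  [8 total]
Round 4: no new sets; the family is a σ-algebra.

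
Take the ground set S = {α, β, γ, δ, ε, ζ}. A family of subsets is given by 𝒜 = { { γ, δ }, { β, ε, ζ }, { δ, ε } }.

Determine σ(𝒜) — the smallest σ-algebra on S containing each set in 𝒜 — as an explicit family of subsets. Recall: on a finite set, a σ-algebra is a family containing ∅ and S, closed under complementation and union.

σ(𝒜) (32 sets): { {  }, { α }, { γ }, { δ }, { ε }, { α, γ }, { α, δ }, { α, ε }, { β, ζ }, { γ, δ }, { γ, ε }, { δ, ε }, { α, β, ζ }, { α, γ, δ }, { α, γ, ε }, { α, δ, ε }, { β, γ, ζ }, { β, δ, ζ }, { β, ε, ζ }, { γ, δ, ε }, { α, β, γ, ζ }, { α, β, δ, ζ }, { α, β, ε, ζ }, { α, γ, δ, ε }, { β, γ, δ, ζ }, { β, γ, ε, ζ }, { β, δ, ε, ζ }, { α, β, γ, δ, ζ }, { α, β, γ, ε, ζ }, { α, β, δ, ε, ζ }, { β, γ, δ, ε, ζ }, S }

Derivation:
Begin from { {  }, { γ, δ }, { δ, ε }, { β, ε, ζ }, S } (that is, 𝒜 plus ∅ and S).
Pass 1: 6 new —
  { α, γ, δ }  = { β, ε, ζ }ᶜ
  { γ, δ, ε }  = { δ, ε } ∪ { γ, δ }
  { α, β, γ, ζ }  = { δ, ε }ᶜ
  { α, β, ε, ζ }  = { γ, δ }ᶜ
  { β, δ, ε, ζ }  = { δ, ε } ∪ { β, ε, ζ }
  { β, γ, δ, ε, ζ }  = { γ, δ } ∪ { β, ε, ζ }
  |family| = 11
Pass 2 adds 7:
  { α }  = { β, γ, δ, ε, ζ }ᶜ
  { α, γ }  = { β, δ, ε, ζ }ᶜ
  { α, β, ζ }  = { γ, δ, ε }ᶜ
  { α, γ, δ, ε }  = { γ, δ, ε } ∪ { α, γ, δ }
  { α, β, γ, δ, ζ }  = { γ, δ } ∪ { α, β, γ, ζ }
  { α, β, γ, ε, ζ }  = { β, ε, ζ } ∪ { α, β, γ, ζ }
  { α, β, δ, ε, ζ }  = { δ, ε } ∪ { α, β, ε, ζ }
  |family| = 18
Pass 3 (5 new):
  { γ }  = { α, β, δ, ε, ζ }ᶜ
  { δ }  = { α, β, γ, ε, ζ }ᶜ
  { ε }  = { α, β, γ, δ, ζ }ᶜ
  { β, ζ }  = { α, γ, δ, ε }ᶜ
  { α, δ, ε }  = { δ, ε } ∪ { α }
  |family| = 23
Pass 4 (9 new):
  { α, δ }  = { α } ∪ { δ }
  { α, ε }  = { α } ∪ { ε }
  { γ, ε }  = { ε } ∪ { γ }
  { α, γ, ε }  = { ε } ∪ { α, γ }
  { β, γ, ζ }  = { α, δ, ε }ᶜ
  { β, δ, ζ }  = { β, ζ } ∪ { δ }
  { α, β, δ, ζ }  = { δ } ∪ { α, β, ζ }
  { β, γ, δ, ζ }  = { γ, δ } ∪ { β, ζ }
  { β, γ, ε, ζ }  = { β, ε, ζ } ∪ { γ }
  |family| = 32
After Pass 5 the family is unchanged; done.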